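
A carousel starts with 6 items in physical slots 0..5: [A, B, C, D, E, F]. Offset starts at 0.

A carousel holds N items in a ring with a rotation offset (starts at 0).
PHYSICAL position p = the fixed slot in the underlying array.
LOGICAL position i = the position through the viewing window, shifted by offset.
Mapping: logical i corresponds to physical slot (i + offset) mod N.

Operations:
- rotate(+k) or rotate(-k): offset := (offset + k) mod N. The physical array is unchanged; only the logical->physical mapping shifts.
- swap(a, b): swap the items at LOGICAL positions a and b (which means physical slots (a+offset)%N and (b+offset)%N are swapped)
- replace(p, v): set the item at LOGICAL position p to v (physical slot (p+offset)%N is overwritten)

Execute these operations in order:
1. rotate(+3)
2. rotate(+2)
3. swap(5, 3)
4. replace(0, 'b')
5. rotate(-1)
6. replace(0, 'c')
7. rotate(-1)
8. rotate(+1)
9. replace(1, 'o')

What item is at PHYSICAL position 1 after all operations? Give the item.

Answer: B

Derivation:
After op 1 (rotate(+3)): offset=3, physical=[A,B,C,D,E,F], logical=[D,E,F,A,B,C]
After op 2 (rotate(+2)): offset=5, physical=[A,B,C,D,E,F], logical=[F,A,B,C,D,E]
After op 3 (swap(5, 3)): offset=5, physical=[A,B,E,D,C,F], logical=[F,A,B,E,D,C]
After op 4 (replace(0, 'b')): offset=5, physical=[A,B,E,D,C,b], logical=[b,A,B,E,D,C]
After op 5 (rotate(-1)): offset=4, physical=[A,B,E,D,C,b], logical=[C,b,A,B,E,D]
After op 6 (replace(0, 'c')): offset=4, physical=[A,B,E,D,c,b], logical=[c,b,A,B,E,D]
After op 7 (rotate(-1)): offset=3, physical=[A,B,E,D,c,b], logical=[D,c,b,A,B,E]
After op 8 (rotate(+1)): offset=4, physical=[A,B,E,D,c,b], logical=[c,b,A,B,E,D]
After op 9 (replace(1, 'o')): offset=4, physical=[A,B,E,D,c,o], logical=[c,o,A,B,E,D]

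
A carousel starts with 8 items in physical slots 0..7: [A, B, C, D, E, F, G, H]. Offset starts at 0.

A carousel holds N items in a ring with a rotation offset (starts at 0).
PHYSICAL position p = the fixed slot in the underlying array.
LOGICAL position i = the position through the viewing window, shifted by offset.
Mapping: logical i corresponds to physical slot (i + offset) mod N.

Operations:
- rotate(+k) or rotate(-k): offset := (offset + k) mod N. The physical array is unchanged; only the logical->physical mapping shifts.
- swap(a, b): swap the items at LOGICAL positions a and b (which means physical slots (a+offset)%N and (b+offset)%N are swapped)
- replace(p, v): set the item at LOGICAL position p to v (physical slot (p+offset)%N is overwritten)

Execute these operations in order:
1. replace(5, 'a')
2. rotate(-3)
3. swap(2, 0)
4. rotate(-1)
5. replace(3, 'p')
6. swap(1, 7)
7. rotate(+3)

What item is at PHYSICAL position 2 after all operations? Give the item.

Answer: C

Derivation:
After op 1 (replace(5, 'a')): offset=0, physical=[A,B,C,D,E,a,G,H], logical=[A,B,C,D,E,a,G,H]
After op 2 (rotate(-3)): offset=5, physical=[A,B,C,D,E,a,G,H], logical=[a,G,H,A,B,C,D,E]
After op 3 (swap(2, 0)): offset=5, physical=[A,B,C,D,E,H,G,a], logical=[H,G,a,A,B,C,D,E]
After op 4 (rotate(-1)): offset=4, physical=[A,B,C,D,E,H,G,a], logical=[E,H,G,a,A,B,C,D]
After op 5 (replace(3, 'p')): offset=4, physical=[A,B,C,D,E,H,G,p], logical=[E,H,G,p,A,B,C,D]
After op 6 (swap(1, 7)): offset=4, physical=[A,B,C,H,E,D,G,p], logical=[E,D,G,p,A,B,C,H]
After op 7 (rotate(+3)): offset=7, physical=[A,B,C,H,E,D,G,p], logical=[p,A,B,C,H,E,D,G]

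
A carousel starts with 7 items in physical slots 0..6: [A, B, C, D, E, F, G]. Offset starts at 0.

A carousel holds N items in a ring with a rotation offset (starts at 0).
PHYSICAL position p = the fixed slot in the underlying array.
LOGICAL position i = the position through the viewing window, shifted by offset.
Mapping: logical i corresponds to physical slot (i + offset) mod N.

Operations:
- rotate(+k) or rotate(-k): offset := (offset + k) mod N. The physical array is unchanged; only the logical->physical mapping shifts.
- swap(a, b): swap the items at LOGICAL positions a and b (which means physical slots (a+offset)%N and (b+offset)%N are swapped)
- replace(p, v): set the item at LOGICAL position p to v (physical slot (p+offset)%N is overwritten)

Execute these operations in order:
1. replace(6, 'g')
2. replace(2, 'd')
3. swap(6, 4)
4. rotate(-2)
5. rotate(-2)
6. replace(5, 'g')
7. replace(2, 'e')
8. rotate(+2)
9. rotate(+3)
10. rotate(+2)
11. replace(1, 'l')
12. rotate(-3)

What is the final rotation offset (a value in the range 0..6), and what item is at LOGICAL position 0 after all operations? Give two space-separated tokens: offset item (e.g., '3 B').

Answer: 0 A

Derivation:
After op 1 (replace(6, 'g')): offset=0, physical=[A,B,C,D,E,F,g], logical=[A,B,C,D,E,F,g]
After op 2 (replace(2, 'd')): offset=0, physical=[A,B,d,D,E,F,g], logical=[A,B,d,D,E,F,g]
After op 3 (swap(6, 4)): offset=0, physical=[A,B,d,D,g,F,E], logical=[A,B,d,D,g,F,E]
After op 4 (rotate(-2)): offset=5, physical=[A,B,d,D,g,F,E], logical=[F,E,A,B,d,D,g]
After op 5 (rotate(-2)): offset=3, physical=[A,B,d,D,g,F,E], logical=[D,g,F,E,A,B,d]
After op 6 (replace(5, 'g')): offset=3, physical=[A,g,d,D,g,F,E], logical=[D,g,F,E,A,g,d]
After op 7 (replace(2, 'e')): offset=3, physical=[A,g,d,D,g,e,E], logical=[D,g,e,E,A,g,d]
After op 8 (rotate(+2)): offset=5, physical=[A,g,d,D,g,e,E], logical=[e,E,A,g,d,D,g]
After op 9 (rotate(+3)): offset=1, physical=[A,g,d,D,g,e,E], logical=[g,d,D,g,e,E,A]
After op 10 (rotate(+2)): offset=3, physical=[A,g,d,D,g,e,E], logical=[D,g,e,E,A,g,d]
After op 11 (replace(1, 'l')): offset=3, physical=[A,g,d,D,l,e,E], logical=[D,l,e,E,A,g,d]
After op 12 (rotate(-3)): offset=0, physical=[A,g,d,D,l,e,E], logical=[A,g,d,D,l,e,E]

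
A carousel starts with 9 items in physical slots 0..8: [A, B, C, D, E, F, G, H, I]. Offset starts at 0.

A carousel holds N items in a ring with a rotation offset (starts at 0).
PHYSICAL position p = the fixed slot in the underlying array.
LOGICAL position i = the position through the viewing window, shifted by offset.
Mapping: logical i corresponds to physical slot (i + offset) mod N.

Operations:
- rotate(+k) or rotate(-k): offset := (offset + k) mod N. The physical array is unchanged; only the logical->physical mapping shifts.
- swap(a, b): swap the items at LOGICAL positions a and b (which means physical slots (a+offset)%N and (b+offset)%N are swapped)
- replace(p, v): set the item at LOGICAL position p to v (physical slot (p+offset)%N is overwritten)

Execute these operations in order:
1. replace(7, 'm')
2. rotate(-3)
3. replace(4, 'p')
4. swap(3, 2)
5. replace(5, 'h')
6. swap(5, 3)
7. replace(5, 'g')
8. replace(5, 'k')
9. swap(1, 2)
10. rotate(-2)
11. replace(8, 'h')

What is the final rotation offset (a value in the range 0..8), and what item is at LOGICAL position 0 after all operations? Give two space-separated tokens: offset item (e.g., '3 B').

After op 1 (replace(7, 'm')): offset=0, physical=[A,B,C,D,E,F,G,m,I], logical=[A,B,C,D,E,F,G,m,I]
After op 2 (rotate(-3)): offset=6, physical=[A,B,C,D,E,F,G,m,I], logical=[G,m,I,A,B,C,D,E,F]
After op 3 (replace(4, 'p')): offset=6, physical=[A,p,C,D,E,F,G,m,I], logical=[G,m,I,A,p,C,D,E,F]
After op 4 (swap(3, 2)): offset=6, physical=[I,p,C,D,E,F,G,m,A], logical=[G,m,A,I,p,C,D,E,F]
After op 5 (replace(5, 'h')): offset=6, physical=[I,p,h,D,E,F,G,m,A], logical=[G,m,A,I,p,h,D,E,F]
After op 6 (swap(5, 3)): offset=6, physical=[h,p,I,D,E,F,G,m,A], logical=[G,m,A,h,p,I,D,E,F]
After op 7 (replace(5, 'g')): offset=6, physical=[h,p,g,D,E,F,G,m,A], logical=[G,m,A,h,p,g,D,E,F]
After op 8 (replace(5, 'k')): offset=6, physical=[h,p,k,D,E,F,G,m,A], logical=[G,m,A,h,p,k,D,E,F]
After op 9 (swap(1, 2)): offset=6, physical=[h,p,k,D,E,F,G,A,m], logical=[G,A,m,h,p,k,D,E,F]
After op 10 (rotate(-2)): offset=4, physical=[h,p,k,D,E,F,G,A,m], logical=[E,F,G,A,m,h,p,k,D]
After op 11 (replace(8, 'h')): offset=4, physical=[h,p,k,h,E,F,G,A,m], logical=[E,F,G,A,m,h,p,k,h]

Answer: 4 E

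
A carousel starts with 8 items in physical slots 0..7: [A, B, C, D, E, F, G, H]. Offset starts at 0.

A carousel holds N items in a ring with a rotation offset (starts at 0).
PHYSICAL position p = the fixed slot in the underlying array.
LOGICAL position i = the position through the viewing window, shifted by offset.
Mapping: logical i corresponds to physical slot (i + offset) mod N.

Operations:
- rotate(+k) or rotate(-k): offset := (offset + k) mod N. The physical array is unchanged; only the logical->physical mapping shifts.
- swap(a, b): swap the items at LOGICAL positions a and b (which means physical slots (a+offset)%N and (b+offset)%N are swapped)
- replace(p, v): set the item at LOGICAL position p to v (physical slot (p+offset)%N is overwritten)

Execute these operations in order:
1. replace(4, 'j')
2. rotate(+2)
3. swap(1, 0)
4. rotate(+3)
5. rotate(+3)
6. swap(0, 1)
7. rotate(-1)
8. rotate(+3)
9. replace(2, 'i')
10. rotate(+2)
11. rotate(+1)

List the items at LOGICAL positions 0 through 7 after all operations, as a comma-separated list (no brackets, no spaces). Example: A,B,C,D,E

After op 1 (replace(4, 'j')): offset=0, physical=[A,B,C,D,j,F,G,H], logical=[A,B,C,D,j,F,G,H]
After op 2 (rotate(+2)): offset=2, physical=[A,B,C,D,j,F,G,H], logical=[C,D,j,F,G,H,A,B]
After op 3 (swap(1, 0)): offset=2, physical=[A,B,D,C,j,F,G,H], logical=[D,C,j,F,G,H,A,B]
After op 4 (rotate(+3)): offset=5, physical=[A,B,D,C,j,F,G,H], logical=[F,G,H,A,B,D,C,j]
After op 5 (rotate(+3)): offset=0, physical=[A,B,D,C,j,F,G,H], logical=[A,B,D,C,j,F,G,H]
After op 6 (swap(0, 1)): offset=0, physical=[B,A,D,C,j,F,G,H], logical=[B,A,D,C,j,F,G,H]
After op 7 (rotate(-1)): offset=7, physical=[B,A,D,C,j,F,G,H], logical=[H,B,A,D,C,j,F,G]
After op 8 (rotate(+3)): offset=2, physical=[B,A,D,C,j,F,G,H], logical=[D,C,j,F,G,H,B,A]
After op 9 (replace(2, 'i')): offset=2, physical=[B,A,D,C,i,F,G,H], logical=[D,C,i,F,G,H,B,A]
After op 10 (rotate(+2)): offset=4, physical=[B,A,D,C,i,F,G,H], logical=[i,F,G,H,B,A,D,C]
After op 11 (rotate(+1)): offset=5, physical=[B,A,D,C,i,F,G,H], logical=[F,G,H,B,A,D,C,i]

Answer: F,G,H,B,A,D,C,i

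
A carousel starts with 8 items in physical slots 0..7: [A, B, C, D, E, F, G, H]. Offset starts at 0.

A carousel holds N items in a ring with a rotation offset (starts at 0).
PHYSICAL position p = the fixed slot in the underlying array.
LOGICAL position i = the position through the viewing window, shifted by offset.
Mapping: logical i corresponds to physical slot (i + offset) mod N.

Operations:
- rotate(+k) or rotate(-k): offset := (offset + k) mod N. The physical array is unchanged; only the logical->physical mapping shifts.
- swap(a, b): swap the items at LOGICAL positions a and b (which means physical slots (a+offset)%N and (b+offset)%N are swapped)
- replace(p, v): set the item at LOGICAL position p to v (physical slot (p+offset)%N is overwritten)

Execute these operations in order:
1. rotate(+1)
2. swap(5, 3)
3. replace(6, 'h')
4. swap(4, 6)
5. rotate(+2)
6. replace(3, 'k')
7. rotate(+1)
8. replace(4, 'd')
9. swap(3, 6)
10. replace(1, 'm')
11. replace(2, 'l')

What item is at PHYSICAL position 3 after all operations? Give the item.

After op 1 (rotate(+1)): offset=1, physical=[A,B,C,D,E,F,G,H], logical=[B,C,D,E,F,G,H,A]
After op 2 (swap(5, 3)): offset=1, physical=[A,B,C,D,G,F,E,H], logical=[B,C,D,G,F,E,H,A]
After op 3 (replace(6, 'h')): offset=1, physical=[A,B,C,D,G,F,E,h], logical=[B,C,D,G,F,E,h,A]
After op 4 (swap(4, 6)): offset=1, physical=[A,B,C,D,G,h,E,F], logical=[B,C,D,G,h,E,F,A]
After op 5 (rotate(+2)): offset=3, physical=[A,B,C,D,G,h,E,F], logical=[D,G,h,E,F,A,B,C]
After op 6 (replace(3, 'k')): offset=3, physical=[A,B,C,D,G,h,k,F], logical=[D,G,h,k,F,A,B,C]
After op 7 (rotate(+1)): offset=4, physical=[A,B,C,D,G,h,k,F], logical=[G,h,k,F,A,B,C,D]
After op 8 (replace(4, 'd')): offset=4, physical=[d,B,C,D,G,h,k,F], logical=[G,h,k,F,d,B,C,D]
After op 9 (swap(3, 6)): offset=4, physical=[d,B,F,D,G,h,k,C], logical=[G,h,k,C,d,B,F,D]
After op 10 (replace(1, 'm')): offset=4, physical=[d,B,F,D,G,m,k,C], logical=[G,m,k,C,d,B,F,D]
After op 11 (replace(2, 'l')): offset=4, physical=[d,B,F,D,G,m,l,C], logical=[G,m,l,C,d,B,F,D]

Answer: D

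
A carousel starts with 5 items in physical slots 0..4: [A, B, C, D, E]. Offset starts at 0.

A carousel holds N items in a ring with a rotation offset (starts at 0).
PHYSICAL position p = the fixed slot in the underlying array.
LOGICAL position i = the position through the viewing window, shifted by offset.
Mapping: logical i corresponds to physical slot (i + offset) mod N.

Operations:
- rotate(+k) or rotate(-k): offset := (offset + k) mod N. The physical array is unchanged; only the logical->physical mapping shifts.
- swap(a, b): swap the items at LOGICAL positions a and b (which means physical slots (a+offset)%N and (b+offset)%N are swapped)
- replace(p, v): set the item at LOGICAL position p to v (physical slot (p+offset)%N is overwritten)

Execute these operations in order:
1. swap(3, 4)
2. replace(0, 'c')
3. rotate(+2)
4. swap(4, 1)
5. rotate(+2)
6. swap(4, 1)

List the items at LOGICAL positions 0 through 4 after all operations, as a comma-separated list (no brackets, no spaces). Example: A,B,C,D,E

After op 1 (swap(3, 4)): offset=0, physical=[A,B,C,E,D], logical=[A,B,C,E,D]
After op 2 (replace(0, 'c')): offset=0, physical=[c,B,C,E,D], logical=[c,B,C,E,D]
After op 3 (rotate(+2)): offset=2, physical=[c,B,C,E,D], logical=[C,E,D,c,B]
After op 4 (swap(4, 1)): offset=2, physical=[c,E,C,B,D], logical=[C,B,D,c,E]
After op 5 (rotate(+2)): offset=4, physical=[c,E,C,B,D], logical=[D,c,E,C,B]
After op 6 (swap(4, 1)): offset=4, physical=[B,E,C,c,D], logical=[D,B,E,C,c]

Answer: D,B,E,C,c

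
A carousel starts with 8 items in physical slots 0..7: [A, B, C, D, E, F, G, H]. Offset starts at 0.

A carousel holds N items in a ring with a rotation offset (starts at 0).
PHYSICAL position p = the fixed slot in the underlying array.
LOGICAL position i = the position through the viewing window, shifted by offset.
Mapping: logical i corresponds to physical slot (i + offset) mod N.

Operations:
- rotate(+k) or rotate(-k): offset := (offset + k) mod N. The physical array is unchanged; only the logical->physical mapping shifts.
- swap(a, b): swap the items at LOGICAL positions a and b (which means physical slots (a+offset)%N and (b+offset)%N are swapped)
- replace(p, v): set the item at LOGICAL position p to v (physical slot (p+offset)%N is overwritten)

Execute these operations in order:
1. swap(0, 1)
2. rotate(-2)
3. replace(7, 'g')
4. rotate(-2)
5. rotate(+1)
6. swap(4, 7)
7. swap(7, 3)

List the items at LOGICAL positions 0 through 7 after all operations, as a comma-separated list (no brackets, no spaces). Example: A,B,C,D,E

Answer: g,G,H,A,E,C,D,B

Derivation:
After op 1 (swap(0, 1)): offset=0, physical=[B,A,C,D,E,F,G,H], logical=[B,A,C,D,E,F,G,H]
After op 2 (rotate(-2)): offset=6, physical=[B,A,C,D,E,F,G,H], logical=[G,H,B,A,C,D,E,F]
After op 3 (replace(7, 'g')): offset=6, physical=[B,A,C,D,E,g,G,H], logical=[G,H,B,A,C,D,E,g]
After op 4 (rotate(-2)): offset=4, physical=[B,A,C,D,E,g,G,H], logical=[E,g,G,H,B,A,C,D]
After op 5 (rotate(+1)): offset=5, physical=[B,A,C,D,E,g,G,H], logical=[g,G,H,B,A,C,D,E]
After op 6 (swap(4, 7)): offset=5, physical=[B,E,C,D,A,g,G,H], logical=[g,G,H,B,E,C,D,A]
After op 7 (swap(7, 3)): offset=5, physical=[A,E,C,D,B,g,G,H], logical=[g,G,H,A,E,C,D,B]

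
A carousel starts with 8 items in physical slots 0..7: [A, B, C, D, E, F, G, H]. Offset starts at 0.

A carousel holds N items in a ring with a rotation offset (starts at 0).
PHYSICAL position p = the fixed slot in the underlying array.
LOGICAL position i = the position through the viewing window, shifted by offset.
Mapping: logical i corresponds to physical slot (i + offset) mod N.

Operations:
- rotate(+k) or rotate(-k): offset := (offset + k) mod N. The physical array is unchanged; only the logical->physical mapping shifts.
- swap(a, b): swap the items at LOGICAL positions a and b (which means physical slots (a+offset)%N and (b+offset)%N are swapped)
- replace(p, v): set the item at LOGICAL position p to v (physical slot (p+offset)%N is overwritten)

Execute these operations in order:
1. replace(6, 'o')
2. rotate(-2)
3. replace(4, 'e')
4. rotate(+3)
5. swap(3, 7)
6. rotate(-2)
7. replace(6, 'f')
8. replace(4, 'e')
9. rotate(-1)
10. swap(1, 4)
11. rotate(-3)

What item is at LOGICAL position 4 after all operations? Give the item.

After op 1 (replace(6, 'o')): offset=0, physical=[A,B,C,D,E,F,o,H], logical=[A,B,C,D,E,F,o,H]
After op 2 (rotate(-2)): offset=6, physical=[A,B,C,D,E,F,o,H], logical=[o,H,A,B,C,D,E,F]
After op 3 (replace(4, 'e')): offset=6, physical=[A,B,e,D,E,F,o,H], logical=[o,H,A,B,e,D,E,F]
After op 4 (rotate(+3)): offset=1, physical=[A,B,e,D,E,F,o,H], logical=[B,e,D,E,F,o,H,A]
After op 5 (swap(3, 7)): offset=1, physical=[E,B,e,D,A,F,o,H], logical=[B,e,D,A,F,o,H,E]
After op 6 (rotate(-2)): offset=7, physical=[E,B,e,D,A,F,o,H], logical=[H,E,B,e,D,A,F,o]
After op 7 (replace(6, 'f')): offset=7, physical=[E,B,e,D,A,f,o,H], logical=[H,E,B,e,D,A,f,o]
After op 8 (replace(4, 'e')): offset=7, physical=[E,B,e,e,A,f,o,H], logical=[H,E,B,e,e,A,f,o]
After op 9 (rotate(-1)): offset=6, physical=[E,B,e,e,A,f,o,H], logical=[o,H,E,B,e,e,A,f]
After op 10 (swap(1, 4)): offset=6, physical=[E,B,H,e,A,f,o,e], logical=[o,e,E,B,H,e,A,f]
After op 11 (rotate(-3)): offset=3, physical=[E,B,H,e,A,f,o,e], logical=[e,A,f,o,e,E,B,H]

Answer: e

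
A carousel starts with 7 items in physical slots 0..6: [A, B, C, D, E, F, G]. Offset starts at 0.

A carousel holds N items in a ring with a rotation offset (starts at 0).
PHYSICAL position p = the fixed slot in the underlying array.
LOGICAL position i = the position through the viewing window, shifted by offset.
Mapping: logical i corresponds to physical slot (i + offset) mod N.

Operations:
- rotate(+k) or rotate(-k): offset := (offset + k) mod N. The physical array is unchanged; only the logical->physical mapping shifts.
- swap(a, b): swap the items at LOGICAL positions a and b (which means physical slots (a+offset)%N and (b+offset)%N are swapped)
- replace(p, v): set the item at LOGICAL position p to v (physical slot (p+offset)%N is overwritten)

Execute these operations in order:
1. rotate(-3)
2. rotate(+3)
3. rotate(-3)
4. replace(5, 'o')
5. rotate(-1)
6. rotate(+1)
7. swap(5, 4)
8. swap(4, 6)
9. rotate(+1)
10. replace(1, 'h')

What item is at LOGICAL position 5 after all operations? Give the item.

Answer: o

Derivation:
After op 1 (rotate(-3)): offset=4, physical=[A,B,C,D,E,F,G], logical=[E,F,G,A,B,C,D]
After op 2 (rotate(+3)): offset=0, physical=[A,B,C,D,E,F,G], logical=[A,B,C,D,E,F,G]
After op 3 (rotate(-3)): offset=4, physical=[A,B,C,D,E,F,G], logical=[E,F,G,A,B,C,D]
After op 4 (replace(5, 'o')): offset=4, physical=[A,B,o,D,E,F,G], logical=[E,F,G,A,B,o,D]
After op 5 (rotate(-1)): offset=3, physical=[A,B,o,D,E,F,G], logical=[D,E,F,G,A,B,o]
After op 6 (rotate(+1)): offset=4, physical=[A,B,o,D,E,F,G], logical=[E,F,G,A,B,o,D]
After op 7 (swap(5, 4)): offset=4, physical=[A,o,B,D,E,F,G], logical=[E,F,G,A,o,B,D]
After op 8 (swap(4, 6)): offset=4, physical=[A,D,B,o,E,F,G], logical=[E,F,G,A,D,B,o]
After op 9 (rotate(+1)): offset=5, physical=[A,D,B,o,E,F,G], logical=[F,G,A,D,B,o,E]
After op 10 (replace(1, 'h')): offset=5, physical=[A,D,B,o,E,F,h], logical=[F,h,A,D,B,o,E]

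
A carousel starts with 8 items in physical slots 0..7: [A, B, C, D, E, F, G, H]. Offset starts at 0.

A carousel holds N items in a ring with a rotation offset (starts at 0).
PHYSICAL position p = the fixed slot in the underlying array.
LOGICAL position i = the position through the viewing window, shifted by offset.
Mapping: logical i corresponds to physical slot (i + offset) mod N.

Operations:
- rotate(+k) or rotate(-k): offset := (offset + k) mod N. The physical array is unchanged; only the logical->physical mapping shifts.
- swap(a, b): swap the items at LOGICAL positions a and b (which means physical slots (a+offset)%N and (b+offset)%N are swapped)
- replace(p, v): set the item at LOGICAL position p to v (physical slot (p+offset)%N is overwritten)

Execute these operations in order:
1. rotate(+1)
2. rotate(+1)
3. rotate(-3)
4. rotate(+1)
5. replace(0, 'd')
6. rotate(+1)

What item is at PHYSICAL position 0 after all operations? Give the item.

Answer: d

Derivation:
After op 1 (rotate(+1)): offset=1, physical=[A,B,C,D,E,F,G,H], logical=[B,C,D,E,F,G,H,A]
After op 2 (rotate(+1)): offset=2, physical=[A,B,C,D,E,F,G,H], logical=[C,D,E,F,G,H,A,B]
After op 3 (rotate(-3)): offset=7, physical=[A,B,C,D,E,F,G,H], logical=[H,A,B,C,D,E,F,G]
After op 4 (rotate(+1)): offset=0, physical=[A,B,C,D,E,F,G,H], logical=[A,B,C,D,E,F,G,H]
After op 5 (replace(0, 'd')): offset=0, physical=[d,B,C,D,E,F,G,H], logical=[d,B,C,D,E,F,G,H]
After op 6 (rotate(+1)): offset=1, physical=[d,B,C,D,E,F,G,H], logical=[B,C,D,E,F,G,H,d]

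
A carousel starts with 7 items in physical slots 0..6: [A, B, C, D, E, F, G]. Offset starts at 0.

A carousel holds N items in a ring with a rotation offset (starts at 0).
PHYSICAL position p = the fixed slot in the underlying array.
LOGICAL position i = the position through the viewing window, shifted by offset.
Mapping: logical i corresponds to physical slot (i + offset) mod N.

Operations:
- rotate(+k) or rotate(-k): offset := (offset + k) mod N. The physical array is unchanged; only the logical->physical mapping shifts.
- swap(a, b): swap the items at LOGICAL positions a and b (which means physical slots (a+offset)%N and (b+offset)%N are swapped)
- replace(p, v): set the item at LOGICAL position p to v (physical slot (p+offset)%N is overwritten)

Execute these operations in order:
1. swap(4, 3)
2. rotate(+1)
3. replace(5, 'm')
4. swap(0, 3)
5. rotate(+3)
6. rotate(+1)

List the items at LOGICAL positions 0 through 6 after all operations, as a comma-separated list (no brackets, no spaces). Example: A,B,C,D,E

After op 1 (swap(4, 3)): offset=0, physical=[A,B,C,E,D,F,G], logical=[A,B,C,E,D,F,G]
After op 2 (rotate(+1)): offset=1, physical=[A,B,C,E,D,F,G], logical=[B,C,E,D,F,G,A]
After op 3 (replace(5, 'm')): offset=1, physical=[A,B,C,E,D,F,m], logical=[B,C,E,D,F,m,A]
After op 4 (swap(0, 3)): offset=1, physical=[A,D,C,E,B,F,m], logical=[D,C,E,B,F,m,A]
After op 5 (rotate(+3)): offset=4, physical=[A,D,C,E,B,F,m], logical=[B,F,m,A,D,C,E]
After op 6 (rotate(+1)): offset=5, physical=[A,D,C,E,B,F,m], logical=[F,m,A,D,C,E,B]

Answer: F,m,A,D,C,E,B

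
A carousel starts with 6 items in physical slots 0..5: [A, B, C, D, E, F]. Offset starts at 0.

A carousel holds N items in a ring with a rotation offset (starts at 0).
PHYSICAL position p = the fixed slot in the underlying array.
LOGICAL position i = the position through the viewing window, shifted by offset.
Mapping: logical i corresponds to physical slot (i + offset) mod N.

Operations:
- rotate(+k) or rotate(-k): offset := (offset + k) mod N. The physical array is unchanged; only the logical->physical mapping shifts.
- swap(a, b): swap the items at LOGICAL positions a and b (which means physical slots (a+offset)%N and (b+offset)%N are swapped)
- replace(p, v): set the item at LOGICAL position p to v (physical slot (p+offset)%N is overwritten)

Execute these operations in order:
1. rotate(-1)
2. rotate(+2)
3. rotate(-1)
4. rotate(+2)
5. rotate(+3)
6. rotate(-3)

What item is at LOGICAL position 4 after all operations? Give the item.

After op 1 (rotate(-1)): offset=5, physical=[A,B,C,D,E,F], logical=[F,A,B,C,D,E]
After op 2 (rotate(+2)): offset=1, physical=[A,B,C,D,E,F], logical=[B,C,D,E,F,A]
After op 3 (rotate(-1)): offset=0, physical=[A,B,C,D,E,F], logical=[A,B,C,D,E,F]
After op 4 (rotate(+2)): offset=2, physical=[A,B,C,D,E,F], logical=[C,D,E,F,A,B]
After op 5 (rotate(+3)): offset=5, physical=[A,B,C,D,E,F], logical=[F,A,B,C,D,E]
After op 6 (rotate(-3)): offset=2, physical=[A,B,C,D,E,F], logical=[C,D,E,F,A,B]

Answer: A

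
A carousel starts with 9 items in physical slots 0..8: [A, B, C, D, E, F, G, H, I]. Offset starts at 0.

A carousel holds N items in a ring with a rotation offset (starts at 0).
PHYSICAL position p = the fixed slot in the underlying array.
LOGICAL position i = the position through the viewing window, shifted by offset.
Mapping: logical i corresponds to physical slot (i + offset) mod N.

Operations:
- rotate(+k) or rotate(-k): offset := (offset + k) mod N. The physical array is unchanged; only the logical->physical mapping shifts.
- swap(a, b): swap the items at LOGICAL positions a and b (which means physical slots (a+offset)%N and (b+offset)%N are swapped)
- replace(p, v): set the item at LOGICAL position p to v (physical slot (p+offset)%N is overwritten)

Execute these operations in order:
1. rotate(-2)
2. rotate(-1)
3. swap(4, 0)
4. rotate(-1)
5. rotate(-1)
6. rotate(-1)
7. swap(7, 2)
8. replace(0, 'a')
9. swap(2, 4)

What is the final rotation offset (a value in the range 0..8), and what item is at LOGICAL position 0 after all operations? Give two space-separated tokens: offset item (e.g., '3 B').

Answer: 3 a

Derivation:
After op 1 (rotate(-2)): offset=7, physical=[A,B,C,D,E,F,G,H,I], logical=[H,I,A,B,C,D,E,F,G]
After op 2 (rotate(-1)): offset=6, physical=[A,B,C,D,E,F,G,H,I], logical=[G,H,I,A,B,C,D,E,F]
After op 3 (swap(4, 0)): offset=6, physical=[A,G,C,D,E,F,B,H,I], logical=[B,H,I,A,G,C,D,E,F]
After op 4 (rotate(-1)): offset=5, physical=[A,G,C,D,E,F,B,H,I], logical=[F,B,H,I,A,G,C,D,E]
After op 5 (rotate(-1)): offset=4, physical=[A,G,C,D,E,F,B,H,I], logical=[E,F,B,H,I,A,G,C,D]
After op 6 (rotate(-1)): offset=3, physical=[A,G,C,D,E,F,B,H,I], logical=[D,E,F,B,H,I,A,G,C]
After op 7 (swap(7, 2)): offset=3, physical=[A,F,C,D,E,G,B,H,I], logical=[D,E,G,B,H,I,A,F,C]
After op 8 (replace(0, 'a')): offset=3, physical=[A,F,C,a,E,G,B,H,I], logical=[a,E,G,B,H,I,A,F,C]
After op 9 (swap(2, 4)): offset=3, physical=[A,F,C,a,E,H,B,G,I], logical=[a,E,H,B,G,I,A,F,C]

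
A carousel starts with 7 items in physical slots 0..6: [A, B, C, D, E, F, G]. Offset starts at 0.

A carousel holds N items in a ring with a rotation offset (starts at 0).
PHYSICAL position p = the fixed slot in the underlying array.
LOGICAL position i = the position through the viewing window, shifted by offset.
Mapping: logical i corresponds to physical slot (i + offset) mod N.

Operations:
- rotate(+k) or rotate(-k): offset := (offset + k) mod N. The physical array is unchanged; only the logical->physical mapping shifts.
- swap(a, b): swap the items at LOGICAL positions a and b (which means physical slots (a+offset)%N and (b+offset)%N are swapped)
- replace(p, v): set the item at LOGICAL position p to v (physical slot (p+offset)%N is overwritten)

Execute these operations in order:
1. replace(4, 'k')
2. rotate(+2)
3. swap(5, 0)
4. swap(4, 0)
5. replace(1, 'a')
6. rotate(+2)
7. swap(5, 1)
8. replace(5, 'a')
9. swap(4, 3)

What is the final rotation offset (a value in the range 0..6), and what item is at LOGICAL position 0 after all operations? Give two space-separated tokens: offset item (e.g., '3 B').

After op 1 (replace(4, 'k')): offset=0, physical=[A,B,C,D,k,F,G], logical=[A,B,C,D,k,F,G]
After op 2 (rotate(+2)): offset=2, physical=[A,B,C,D,k,F,G], logical=[C,D,k,F,G,A,B]
After op 3 (swap(5, 0)): offset=2, physical=[C,B,A,D,k,F,G], logical=[A,D,k,F,G,C,B]
After op 4 (swap(4, 0)): offset=2, physical=[C,B,G,D,k,F,A], logical=[G,D,k,F,A,C,B]
After op 5 (replace(1, 'a')): offset=2, physical=[C,B,G,a,k,F,A], logical=[G,a,k,F,A,C,B]
After op 6 (rotate(+2)): offset=4, physical=[C,B,G,a,k,F,A], logical=[k,F,A,C,B,G,a]
After op 7 (swap(5, 1)): offset=4, physical=[C,B,F,a,k,G,A], logical=[k,G,A,C,B,F,a]
After op 8 (replace(5, 'a')): offset=4, physical=[C,B,a,a,k,G,A], logical=[k,G,A,C,B,a,a]
After op 9 (swap(4, 3)): offset=4, physical=[B,C,a,a,k,G,A], logical=[k,G,A,B,C,a,a]

Answer: 4 k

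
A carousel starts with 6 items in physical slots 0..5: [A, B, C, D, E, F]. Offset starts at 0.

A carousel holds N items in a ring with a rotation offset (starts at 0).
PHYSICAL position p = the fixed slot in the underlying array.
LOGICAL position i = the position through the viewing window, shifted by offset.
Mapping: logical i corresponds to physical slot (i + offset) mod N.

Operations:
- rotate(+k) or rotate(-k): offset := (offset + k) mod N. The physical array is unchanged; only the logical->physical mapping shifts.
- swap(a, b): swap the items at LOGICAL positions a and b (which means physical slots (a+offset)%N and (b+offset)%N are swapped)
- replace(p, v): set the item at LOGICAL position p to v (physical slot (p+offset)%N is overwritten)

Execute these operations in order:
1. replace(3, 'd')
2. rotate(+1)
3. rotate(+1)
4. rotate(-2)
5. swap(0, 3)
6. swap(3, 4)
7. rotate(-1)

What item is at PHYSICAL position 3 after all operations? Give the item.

After op 1 (replace(3, 'd')): offset=0, physical=[A,B,C,d,E,F], logical=[A,B,C,d,E,F]
After op 2 (rotate(+1)): offset=1, physical=[A,B,C,d,E,F], logical=[B,C,d,E,F,A]
After op 3 (rotate(+1)): offset=2, physical=[A,B,C,d,E,F], logical=[C,d,E,F,A,B]
After op 4 (rotate(-2)): offset=0, physical=[A,B,C,d,E,F], logical=[A,B,C,d,E,F]
After op 5 (swap(0, 3)): offset=0, physical=[d,B,C,A,E,F], logical=[d,B,C,A,E,F]
After op 6 (swap(3, 4)): offset=0, physical=[d,B,C,E,A,F], logical=[d,B,C,E,A,F]
After op 7 (rotate(-1)): offset=5, physical=[d,B,C,E,A,F], logical=[F,d,B,C,E,A]

Answer: E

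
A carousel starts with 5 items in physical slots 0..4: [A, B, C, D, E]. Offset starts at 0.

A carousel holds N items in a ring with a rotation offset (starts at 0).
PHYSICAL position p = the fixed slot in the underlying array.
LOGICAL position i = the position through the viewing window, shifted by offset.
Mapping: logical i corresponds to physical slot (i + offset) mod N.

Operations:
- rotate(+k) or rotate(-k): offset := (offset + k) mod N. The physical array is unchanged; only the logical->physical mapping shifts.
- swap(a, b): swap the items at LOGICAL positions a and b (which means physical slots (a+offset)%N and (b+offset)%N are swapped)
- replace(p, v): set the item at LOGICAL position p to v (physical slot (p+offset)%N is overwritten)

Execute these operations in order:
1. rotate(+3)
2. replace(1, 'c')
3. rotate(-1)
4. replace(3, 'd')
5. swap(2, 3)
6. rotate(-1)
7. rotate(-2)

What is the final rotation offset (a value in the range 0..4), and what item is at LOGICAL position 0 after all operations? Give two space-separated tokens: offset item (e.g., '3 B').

Answer: 4 d

Derivation:
After op 1 (rotate(+3)): offset=3, physical=[A,B,C,D,E], logical=[D,E,A,B,C]
After op 2 (replace(1, 'c')): offset=3, physical=[A,B,C,D,c], logical=[D,c,A,B,C]
After op 3 (rotate(-1)): offset=2, physical=[A,B,C,D,c], logical=[C,D,c,A,B]
After op 4 (replace(3, 'd')): offset=2, physical=[d,B,C,D,c], logical=[C,D,c,d,B]
After op 5 (swap(2, 3)): offset=2, physical=[c,B,C,D,d], logical=[C,D,d,c,B]
After op 6 (rotate(-1)): offset=1, physical=[c,B,C,D,d], logical=[B,C,D,d,c]
After op 7 (rotate(-2)): offset=4, physical=[c,B,C,D,d], logical=[d,c,B,C,D]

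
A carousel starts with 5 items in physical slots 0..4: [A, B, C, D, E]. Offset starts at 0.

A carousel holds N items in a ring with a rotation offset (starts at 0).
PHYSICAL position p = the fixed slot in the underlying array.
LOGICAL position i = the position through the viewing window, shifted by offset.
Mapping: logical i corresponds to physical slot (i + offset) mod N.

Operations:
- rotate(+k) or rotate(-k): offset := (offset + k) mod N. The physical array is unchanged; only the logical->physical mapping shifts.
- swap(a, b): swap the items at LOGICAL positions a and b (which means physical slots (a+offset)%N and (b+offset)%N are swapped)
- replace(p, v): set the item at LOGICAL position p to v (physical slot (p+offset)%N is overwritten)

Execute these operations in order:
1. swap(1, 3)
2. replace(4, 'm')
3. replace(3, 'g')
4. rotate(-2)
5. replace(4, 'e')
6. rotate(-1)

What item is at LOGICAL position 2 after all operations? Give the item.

After op 1 (swap(1, 3)): offset=0, physical=[A,D,C,B,E], logical=[A,D,C,B,E]
After op 2 (replace(4, 'm')): offset=0, physical=[A,D,C,B,m], logical=[A,D,C,B,m]
After op 3 (replace(3, 'g')): offset=0, physical=[A,D,C,g,m], logical=[A,D,C,g,m]
After op 4 (rotate(-2)): offset=3, physical=[A,D,C,g,m], logical=[g,m,A,D,C]
After op 5 (replace(4, 'e')): offset=3, physical=[A,D,e,g,m], logical=[g,m,A,D,e]
After op 6 (rotate(-1)): offset=2, physical=[A,D,e,g,m], logical=[e,g,m,A,D]

Answer: m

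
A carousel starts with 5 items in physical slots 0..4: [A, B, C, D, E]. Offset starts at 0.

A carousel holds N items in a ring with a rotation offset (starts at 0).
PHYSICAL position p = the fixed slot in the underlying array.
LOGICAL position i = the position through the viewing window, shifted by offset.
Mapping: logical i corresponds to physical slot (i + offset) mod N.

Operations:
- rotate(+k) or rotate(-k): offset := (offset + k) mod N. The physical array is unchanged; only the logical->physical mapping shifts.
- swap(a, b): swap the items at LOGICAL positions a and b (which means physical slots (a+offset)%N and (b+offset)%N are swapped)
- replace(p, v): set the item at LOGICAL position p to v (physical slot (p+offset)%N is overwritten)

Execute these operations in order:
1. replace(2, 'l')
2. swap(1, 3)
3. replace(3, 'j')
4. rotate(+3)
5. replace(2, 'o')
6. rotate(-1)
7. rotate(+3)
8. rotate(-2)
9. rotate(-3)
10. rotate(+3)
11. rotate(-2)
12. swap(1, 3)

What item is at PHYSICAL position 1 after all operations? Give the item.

After op 1 (replace(2, 'l')): offset=0, physical=[A,B,l,D,E], logical=[A,B,l,D,E]
After op 2 (swap(1, 3)): offset=0, physical=[A,D,l,B,E], logical=[A,D,l,B,E]
After op 3 (replace(3, 'j')): offset=0, physical=[A,D,l,j,E], logical=[A,D,l,j,E]
After op 4 (rotate(+3)): offset=3, physical=[A,D,l,j,E], logical=[j,E,A,D,l]
After op 5 (replace(2, 'o')): offset=3, physical=[o,D,l,j,E], logical=[j,E,o,D,l]
After op 6 (rotate(-1)): offset=2, physical=[o,D,l,j,E], logical=[l,j,E,o,D]
After op 7 (rotate(+3)): offset=0, physical=[o,D,l,j,E], logical=[o,D,l,j,E]
After op 8 (rotate(-2)): offset=3, physical=[o,D,l,j,E], logical=[j,E,o,D,l]
After op 9 (rotate(-3)): offset=0, physical=[o,D,l,j,E], logical=[o,D,l,j,E]
After op 10 (rotate(+3)): offset=3, physical=[o,D,l,j,E], logical=[j,E,o,D,l]
After op 11 (rotate(-2)): offset=1, physical=[o,D,l,j,E], logical=[D,l,j,E,o]
After op 12 (swap(1, 3)): offset=1, physical=[o,D,E,j,l], logical=[D,E,j,l,o]

Answer: D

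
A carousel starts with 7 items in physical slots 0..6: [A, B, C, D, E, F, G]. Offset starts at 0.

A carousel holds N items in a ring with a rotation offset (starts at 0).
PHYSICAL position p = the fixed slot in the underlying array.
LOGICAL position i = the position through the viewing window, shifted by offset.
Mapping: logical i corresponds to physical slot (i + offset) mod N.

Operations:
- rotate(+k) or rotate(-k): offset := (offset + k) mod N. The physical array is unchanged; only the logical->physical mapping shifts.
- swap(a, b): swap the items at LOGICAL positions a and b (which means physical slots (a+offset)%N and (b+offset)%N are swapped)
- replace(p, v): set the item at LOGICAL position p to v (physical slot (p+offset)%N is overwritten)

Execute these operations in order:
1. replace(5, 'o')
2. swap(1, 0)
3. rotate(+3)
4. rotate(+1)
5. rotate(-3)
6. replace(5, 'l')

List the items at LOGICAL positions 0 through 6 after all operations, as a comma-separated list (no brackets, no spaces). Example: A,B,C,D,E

After op 1 (replace(5, 'o')): offset=0, physical=[A,B,C,D,E,o,G], logical=[A,B,C,D,E,o,G]
After op 2 (swap(1, 0)): offset=0, physical=[B,A,C,D,E,o,G], logical=[B,A,C,D,E,o,G]
After op 3 (rotate(+3)): offset=3, physical=[B,A,C,D,E,o,G], logical=[D,E,o,G,B,A,C]
After op 4 (rotate(+1)): offset=4, physical=[B,A,C,D,E,o,G], logical=[E,o,G,B,A,C,D]
After op 5 (rotate(-3)): offset=1, physical=[B,A,C,D,E,o,G], logical=[A,C,D,E,o,G,B]
After op 6 (replace(5, 'l')): offset=1, physical=[B,A,C,D,E,o,l], logical=[A,C,D,E,o,l,B]

Answer: A,C,D,E,o,l,B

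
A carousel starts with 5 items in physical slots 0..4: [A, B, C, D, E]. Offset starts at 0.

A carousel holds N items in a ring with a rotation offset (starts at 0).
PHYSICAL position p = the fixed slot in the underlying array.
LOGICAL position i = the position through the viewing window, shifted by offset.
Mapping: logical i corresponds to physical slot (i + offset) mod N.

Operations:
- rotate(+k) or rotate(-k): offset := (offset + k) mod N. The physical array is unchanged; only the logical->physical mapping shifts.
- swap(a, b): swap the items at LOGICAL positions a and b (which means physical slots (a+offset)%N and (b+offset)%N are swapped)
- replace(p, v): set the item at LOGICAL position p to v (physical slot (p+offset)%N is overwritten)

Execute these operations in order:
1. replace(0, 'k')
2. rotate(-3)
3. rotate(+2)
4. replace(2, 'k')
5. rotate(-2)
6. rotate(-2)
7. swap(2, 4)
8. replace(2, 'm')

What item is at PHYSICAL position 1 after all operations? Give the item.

After op 1 (replace(0, 'k')): offset=0, physical=[k,B,C,D,E], logical=[k,B,C,D,E]
After op 2 (rotate(-3)): offset=2, physical=[k,B,C,D,E], logical=[C,D,E,k,B]
After op 3 (rotate(+2)): offset=4, physical=[k,B,C,D,E], logical=[E,k,B,C,D]
After op 4 (replace(2, 'k')): offset=4, physical=[k,k,C,D,E], logical=[E,k,k,C,D]
After op 5 (rotate(-2)): offset=2, physical=[k,k,C,D,E], logical=[C,D,E,k,k]
After op 6 (rotate(-2)): offset=0, physical=[k,k,C,D,E], logical=[k,k,C,D,E]
After op 7 (swap(2, 4)): offset=0, physical=[k,k,E,D,C], logical=[k,k,E,D,C]
After op 8 (replace(2, 'm')): offset=0, physical=[k,k,m,D,C], logical=[k,k,m,D,C]

Answer: k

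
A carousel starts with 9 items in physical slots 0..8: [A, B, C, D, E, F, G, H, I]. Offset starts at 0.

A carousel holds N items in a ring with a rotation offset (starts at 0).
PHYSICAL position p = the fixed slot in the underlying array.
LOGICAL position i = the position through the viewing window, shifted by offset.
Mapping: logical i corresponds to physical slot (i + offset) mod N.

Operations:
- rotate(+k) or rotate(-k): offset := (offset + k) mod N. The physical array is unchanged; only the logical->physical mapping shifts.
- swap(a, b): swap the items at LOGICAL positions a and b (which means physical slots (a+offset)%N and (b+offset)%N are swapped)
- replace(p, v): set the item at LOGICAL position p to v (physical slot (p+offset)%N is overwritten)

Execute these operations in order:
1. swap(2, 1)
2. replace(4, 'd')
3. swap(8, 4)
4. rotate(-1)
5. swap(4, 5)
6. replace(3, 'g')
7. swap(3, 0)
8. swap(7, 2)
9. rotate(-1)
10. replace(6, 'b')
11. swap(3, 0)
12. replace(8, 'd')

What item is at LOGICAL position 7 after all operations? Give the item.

After op 1 (swap(2, 1)): offset=0, physical=[A,C,B,D,E,F,G,H,I], logical=[A,C,B,D,E,F,G,H,I]
After op 2 (replace(4, 'd')): offset=0, physical=[A,C,B,D,d,F,G,H,I], logical=[A,C,B,D,d,F,G,H,I]
After op 3 (swap(8, 4)): offset=0, physical=[A,C,B,D,I,F,G,H,d], logical=[A,C,B,D,I,F,G,H,d]
After op 4 (rotate(-1)): offset=8, physical=[A,C,B,D,I,F,G,H,d], logical=[d,A,C,B,D,I,F,G,H]
After op 5 (swap(4, 5)): offset=8, physical=[A,C,B,I,D,F,G,H,d], logical=[d,A,C,B,I,D,F,G,H]
After op 6 (replace(3, 'g')): offset=8, physical=[A,C,g,I,D,F,G,H,d], logical=[d,A,C,g,I,D,F,G,H]
After op 7 (swap(3, 0)): offset=8, physical=[A,C,d,I,D,F,G,H,g], logical=[g,A,C,d,I,D,F,G,H]
After op 8 (swap(7, 2)): offset=8, physical=[A,G,d,I,D,F,C,H,g], logical=[g,A,G,d,I,D,F,C,H]
After op 9 (rotate(-1)): offset=7, physical=[A,G,d,I,D,F,C,H,g], logical=[H,g,A,G,d,I,D,F,C]
After op 10 (replace(6, 'b')): offset=7, physical=[A,G,d,I,b,F,C,H,g], logical=[H,g,A,G,d,I,b,F,C]
After op 11 (swap(3, 0)): offset=7, physical=[A,H,d,I,b,F,C,G,g], logical=[G,g,A,H,d,I,b,F,C]
After op 12 (replace(8, 'd')): offset=7, physical=[A,H,d,I,b,F,d,G,g], logical=[G,g,A,H,d,I,b,F,d]

Answer: F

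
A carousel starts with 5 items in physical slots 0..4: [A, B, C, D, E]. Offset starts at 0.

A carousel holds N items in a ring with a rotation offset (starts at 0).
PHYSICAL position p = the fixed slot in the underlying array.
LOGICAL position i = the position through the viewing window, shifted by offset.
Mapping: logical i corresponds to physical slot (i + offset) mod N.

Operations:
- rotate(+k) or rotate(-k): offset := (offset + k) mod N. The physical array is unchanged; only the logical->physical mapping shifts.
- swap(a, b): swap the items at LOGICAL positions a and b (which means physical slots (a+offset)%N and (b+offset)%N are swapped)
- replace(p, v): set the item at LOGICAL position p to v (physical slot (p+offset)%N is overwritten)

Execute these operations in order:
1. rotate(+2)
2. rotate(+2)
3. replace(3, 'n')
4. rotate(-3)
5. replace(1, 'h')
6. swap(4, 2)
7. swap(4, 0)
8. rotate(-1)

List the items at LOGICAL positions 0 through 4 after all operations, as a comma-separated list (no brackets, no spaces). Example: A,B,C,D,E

After op 1 (rotate(+2)): offset=2, physical=[A,B,C,D,E], logical=[C,D,E,A,B]
After op 2 (rotate(+2)): offset=4, physical=[A,B,C,D,E], logical=[E,A,B,C,D]
After op 3 (replace(3, 'n')): offset=4, physical=[A,B,n,D,E], logical=[E,A,B,n,D]
After op 4 (rotate(-3)): offset=1, physical=[A,B,n,D,E], logical=[B,n,D,E,A]
After op 5 (replace(1, 'h')): offset=1, physical=[A,B,h,D,E], logical=[B,h,D,E,A]
After op 6 (swap(4, 2)): offset=1, physical=[D,B,h,A,E], logical=[B,h,A,E,D]
After op 7 (swap(4, 0)): offset=1, physical=[B,D,h,A,E], logical=[D,h,A,E,B]
After op 8 (rotate(-1)): offset=0, physical=[B,D,h,A,E], logical=[B,D,h,A,E]

Answer: B,D,h,A,E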